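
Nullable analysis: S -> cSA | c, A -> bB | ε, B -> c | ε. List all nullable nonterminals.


A nonterminal is nullable iff some alternative derives ε (directly, or every symbol in it is nullable)
Nullable: {A, B}


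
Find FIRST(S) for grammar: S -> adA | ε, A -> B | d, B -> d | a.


Per alternative of S: FIRST(adA) = {a}; FIRST(ε) = {ε}
FIRST(S) = {a, ε}


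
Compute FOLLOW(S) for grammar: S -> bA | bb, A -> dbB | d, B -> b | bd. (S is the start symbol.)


$ ∈ FOLLOW(S). For each A -> αBβ: add FIRST(β)\{ε} to FOLLOW(B); if β nullable, add FOLLOW(A).
FOLLOW(S) = {$}


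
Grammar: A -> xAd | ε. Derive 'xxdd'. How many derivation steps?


Derivation: A => xAd => xxAdd => xxdd
Steps: 3


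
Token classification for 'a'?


Pattern: letter/underscore followed by alphanumerics, not a keyword
Type: IDENTIFIER


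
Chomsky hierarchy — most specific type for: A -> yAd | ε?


Single nonterminal LHS, but y^n d^n is not regular
Classification: Type 2 (Context-Free)


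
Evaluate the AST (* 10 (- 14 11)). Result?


Evaluate inner: (- 14 11) = 3
Evaluate root: (* 10 3) = 30
Result: 30


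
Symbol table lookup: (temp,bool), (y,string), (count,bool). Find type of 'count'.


Lookup 'count' → type bool


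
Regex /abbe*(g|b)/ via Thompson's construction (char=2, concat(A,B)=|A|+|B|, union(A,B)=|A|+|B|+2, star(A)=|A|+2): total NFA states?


Syntax tree has 6 char leaf(s), 1 union(s), 1 star(s)
chars contribute 6×2 = 12; each union adds +2; each star adds +2
Total: 12 + 2 + 2 = 16 states


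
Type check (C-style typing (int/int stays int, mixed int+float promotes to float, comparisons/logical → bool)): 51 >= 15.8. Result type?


Operand types: int >= float
Rule: comparison yields bool
Result type: bool


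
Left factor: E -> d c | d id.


Common prefix: 'd'
Factored: E -> d E', E' -> c | id


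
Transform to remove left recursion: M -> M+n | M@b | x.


Left-recursive alternatives: M+n, M@b; non-recursive: x
Introduce M': M -> xM', M' -> +nM' | @bM' | ε


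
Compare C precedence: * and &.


'*' is multiplicative (level 10); '&' is bitwise AND (level 5)
Higher level binds tighter
'*' has higher precedence than '&'


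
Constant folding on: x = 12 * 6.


12 * 6 = 72 at compile time
Optimized: x = 72


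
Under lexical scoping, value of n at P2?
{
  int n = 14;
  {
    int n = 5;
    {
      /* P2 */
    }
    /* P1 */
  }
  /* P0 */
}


P2's block does not declare n; resolves to the enclosing declaration at depth 1
n = 5


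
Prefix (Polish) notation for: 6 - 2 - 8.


left-to-right (same/higher precedence on left): tree is (- (- 6 2) 8)
Prefix: - - 6 2 8


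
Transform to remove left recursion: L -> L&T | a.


Left-recursive alternatives: L&T; non-recursive: a
Introduce L': L -> aL', L' -> &TL' | ε


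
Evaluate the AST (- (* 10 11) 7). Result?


Evaluate inner: (* 10 11) = 110
Evaluate root: (- 110 7) = 103
Result: 103


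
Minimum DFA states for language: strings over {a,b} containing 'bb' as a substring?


KMP-style automaton: 2 progress states + 1 absorbing accept = 3
Minimal DFA: 3 states


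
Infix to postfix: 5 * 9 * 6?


Left to right (same or higher precedence on left)
Postfix: 5 9 * 6 *


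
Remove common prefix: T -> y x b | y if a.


Common prefix: 'y'
Factored: T -> y T', T' -> x b | if a


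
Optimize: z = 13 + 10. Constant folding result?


13 + 10 = 23 at compile time
Optimized: z = 23


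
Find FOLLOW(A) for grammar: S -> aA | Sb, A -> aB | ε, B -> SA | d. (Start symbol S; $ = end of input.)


$ ∈ FOLLOW(S). For each A -> αBβ: add FIRST(β)\{ε} to FOLLOW(B); if β nullable, add FOLLOW(A).
FOLLOW(A) = {$, a, b}


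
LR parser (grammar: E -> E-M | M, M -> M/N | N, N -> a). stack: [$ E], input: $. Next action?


start symbol E on stack, input exhausted
Action: accept


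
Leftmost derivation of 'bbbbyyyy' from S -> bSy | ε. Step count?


Derivation: S => bSy => bbSyy => bbbSyyy => bbbbSyyyy => bbbbyyyy
Steps: 5


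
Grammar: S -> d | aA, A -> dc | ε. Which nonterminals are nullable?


A nonterminal is nullable iff some alternative derives ε (directly, or every symbol in it is nullable)
Nullable: {A}


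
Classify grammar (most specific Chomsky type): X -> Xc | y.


Left-linear: every RHS is a terminal or one nonterminal followed by a terminal
Classification: Type 3 (Regular)


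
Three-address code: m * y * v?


Break into single-operator statements:
t1 = m * y
t2 = t1 * v


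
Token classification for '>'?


Pattern: operator symbol
Type: OPERATOR


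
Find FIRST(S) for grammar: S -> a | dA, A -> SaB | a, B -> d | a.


Per alternative of S: FIRST(a) = {a}; FIRST(dA) = {d}
FIRST(S) = {a, d}


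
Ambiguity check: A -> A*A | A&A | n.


'n*n&n' has two parse trees (no precedence encoded between * and &)
Ambiguous


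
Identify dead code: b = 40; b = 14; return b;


first assignment to b is overwritten before any read
Dead: 'b = 40'


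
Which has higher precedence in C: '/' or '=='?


'/' is multiplicative (level 10); '==' is equality (level 6)
Higher level binds tighter
'/' has higher precedence than '=='


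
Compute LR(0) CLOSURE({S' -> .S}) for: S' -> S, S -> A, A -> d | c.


Start: S' -> .S
For each item with dot before a nonterminal B, add B -> .γ for every B-production
Closure: [S' -> .S, S -> .A, A -> .d, A -> .c]


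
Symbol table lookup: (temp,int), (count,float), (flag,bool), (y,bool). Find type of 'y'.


Lookup 'y' → type bool


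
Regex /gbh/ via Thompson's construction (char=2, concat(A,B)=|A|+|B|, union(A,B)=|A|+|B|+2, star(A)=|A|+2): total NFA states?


Syntax tree has 3 char leaf(s), 0 union(s), 0 star(s)
chars contribute 3×2 = 6; each union adds +2; each star adds +2
Total: 6 + 0 + 0 = 6 states


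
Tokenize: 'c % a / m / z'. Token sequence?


Scan left to right, longest-match per lexeme
Tokens: ID(c), OP(%), ID(a), OP(/), ID(m), OP(/), ID(z)


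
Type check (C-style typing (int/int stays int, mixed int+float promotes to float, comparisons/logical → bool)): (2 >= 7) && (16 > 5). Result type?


Operand types: bool && bool
Rule: logical operators take bool operands and yield bool
Result type: bool


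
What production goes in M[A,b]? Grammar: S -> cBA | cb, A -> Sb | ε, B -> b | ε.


For [A, b]: ε is nullable and 'b' ∈ FOLLOW(A)
Entry: A -> ε


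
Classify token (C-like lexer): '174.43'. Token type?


Pattern: digits with a decimal point
Type: FLOAT_LITERAL


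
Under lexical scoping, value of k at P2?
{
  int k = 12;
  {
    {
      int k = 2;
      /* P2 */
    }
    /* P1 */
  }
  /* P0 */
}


k declared in the same block as P2
k = 2


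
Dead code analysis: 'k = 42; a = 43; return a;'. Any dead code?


k is assigned but never read
Dead: 'k = 42'


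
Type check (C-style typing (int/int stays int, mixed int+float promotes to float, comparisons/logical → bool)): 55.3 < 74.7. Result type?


Operand types: float < float
Rule: comparison yields bool
Result type: bool


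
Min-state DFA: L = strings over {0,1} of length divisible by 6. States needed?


Track length mod 6: states 0..5, accept at 0
Minimal DFA: 6 states


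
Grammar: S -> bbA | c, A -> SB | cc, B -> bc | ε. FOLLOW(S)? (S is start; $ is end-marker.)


$ ∈ FOLLOW(S). For each A -> αBβ: add FIRST(β)\{ε} to FOLLOW(B); if β nullable, add FOLLOW(A).
FOLLOW(S) = {$, b}


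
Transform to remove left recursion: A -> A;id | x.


Left-recursive alternatives: A;id; non-recursive: x
Introduce A': A -> xA', A' -> ;idA' | ε


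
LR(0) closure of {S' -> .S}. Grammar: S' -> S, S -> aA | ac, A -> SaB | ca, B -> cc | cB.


Start: S' -> .S
For each item with dot before a nonterminal B, add B -> .γ for every B-production
Closure: [S' -> .S, S -> .aA, S -> .ac]


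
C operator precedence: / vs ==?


'/' is multiplicative (level 10); '==' is equality (level 6)
Higher level binds tighter
'/' has higher precedence than '=='


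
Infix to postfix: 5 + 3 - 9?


Left to right (same or higher precedence on left)
Postfix: 5 3 + 9 -


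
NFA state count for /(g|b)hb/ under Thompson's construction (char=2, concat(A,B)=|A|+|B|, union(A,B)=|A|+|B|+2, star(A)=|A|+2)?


Syntax tree has 4 char leaf(s), 1 union(s), 0 star(s)
chars contribute 4×2 = 8; each union adds +2; each star adds +2
Total: 8 + 2 + 0 = 10 states


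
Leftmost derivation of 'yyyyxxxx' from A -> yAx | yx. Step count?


Derivation: A => yAx => yyAxx => yyyAxxx => yyyyxxxx
Steps: 4


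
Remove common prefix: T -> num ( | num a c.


Common prefix: 'num'
Factored: T -> num T', T' -> ( | a c


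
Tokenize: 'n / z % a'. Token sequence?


Scan left to right, longest-match per lexeme
Tokens: ID(n), OP(/), ID(z), OP(%), ID(a)


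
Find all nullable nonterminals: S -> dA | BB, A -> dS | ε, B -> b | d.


A nonterminal is nullable iff some alternative derives ε (directly, or every symbol in it is nullable)
Nullable: {A}


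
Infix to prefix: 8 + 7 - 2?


left-to-right (same/higher precedence on left): tree is (- (+ 8 7) 2)
Prefix: - + 8 7 2


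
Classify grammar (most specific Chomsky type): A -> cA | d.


Right-linear: every RHS is a terminal or a terminal followed by one nonterminal
Classification: Type 3 (Regular)


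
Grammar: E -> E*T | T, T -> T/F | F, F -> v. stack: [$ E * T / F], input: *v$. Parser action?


handle 'T/F' on top
Action: reduce (T -> T/F)


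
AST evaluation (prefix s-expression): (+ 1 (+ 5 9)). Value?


Evaluate inner: (+ 5 9) = 14
Evaluate root: (+ 1 14) = 15
Result: 15


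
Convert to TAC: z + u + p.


Break into single-operator statements:
t1 = z + u
t2 = t1 + p


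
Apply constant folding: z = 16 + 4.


16 + 4 = 20 at compile time
Optimized: z = 20


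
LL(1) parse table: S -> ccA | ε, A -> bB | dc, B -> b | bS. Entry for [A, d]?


For [A, d]: 'd' ∈ FIRST(dc)
Entry: A -> dc


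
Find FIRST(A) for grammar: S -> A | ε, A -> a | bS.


Per alternative of A: FIRST(a) = {a}; FIRST(bS) = {b}
FIRST(A) = {a, b}


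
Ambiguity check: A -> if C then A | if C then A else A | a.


dangling else: 'if C then if C then a else a' parses two ways
Ambiguous


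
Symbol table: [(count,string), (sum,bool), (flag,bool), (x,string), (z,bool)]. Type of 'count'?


Lookup 'count' → type string


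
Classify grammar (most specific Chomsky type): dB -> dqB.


LHS has context (more than one symbol) and |LHS| ≤ |RHS|
Classification: Type 1 (Context-Sensitive)


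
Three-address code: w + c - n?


Break into single-operator statements:
t1 = w + c
t2 = t1 - n


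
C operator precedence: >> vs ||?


'>>' is shift (level 8); '||' is logical OR (level 1)
Higher level binds tighter
'>>' has higher precedence than '||'


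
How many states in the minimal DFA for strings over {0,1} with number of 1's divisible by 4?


Track (count of 1) mod 4: states 0..3, accept at 0
Minimal DFA: 4 states


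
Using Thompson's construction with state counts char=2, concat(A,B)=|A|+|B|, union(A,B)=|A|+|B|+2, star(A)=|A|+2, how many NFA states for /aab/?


Syntax tree has 3 char leaf(s), 0 union(s), 0 star(s)
chars contribute 3×2 = 6; each union adds +2; each star adds +2
Total: 6 + 0 + 0 = 6 states


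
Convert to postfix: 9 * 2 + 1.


Left to right (same or higher precedence on left)
Postfix: 9 2 * 1 +


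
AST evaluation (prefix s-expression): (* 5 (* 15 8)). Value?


Evaluate inner: (* 15 8) = 120
Evaluate root: (* 5 120) = 600
Result: 600


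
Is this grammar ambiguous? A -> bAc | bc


balanced b^n…c^n: each string has a unique parse
Unambiguous


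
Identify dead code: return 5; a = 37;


statement follows a return and is unreachable
Dead: 'a = 37'


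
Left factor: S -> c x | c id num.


Common prefix: 'c'
Factored: S -> c S', S' -> x | id num


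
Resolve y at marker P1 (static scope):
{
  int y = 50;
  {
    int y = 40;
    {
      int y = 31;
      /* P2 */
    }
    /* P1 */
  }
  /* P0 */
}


y declared in the same block as P1
y = 40


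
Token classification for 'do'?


Pattern: reserved word
Type: KEYWORD


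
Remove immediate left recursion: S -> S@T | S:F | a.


Left-recursive alternatives: S@T, S:F; non-recursive: a
Introduce S': S -> aS', S' -> @TS' | :FS' | ε


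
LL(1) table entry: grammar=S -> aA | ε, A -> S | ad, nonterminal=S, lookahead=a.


For [S, a]: 'a' ∈ FIRST(aA)
Entry: S -> aA


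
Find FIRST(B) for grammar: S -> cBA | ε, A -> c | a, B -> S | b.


Per alternative of B: FIRST(S) = {c, ε}; FIRST(b) = {b}
FIRST(B) = {b, c, ε}


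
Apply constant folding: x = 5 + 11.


5 + 11 = 16 at compile time
Optimized: x = 16


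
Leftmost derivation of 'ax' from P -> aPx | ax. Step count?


Derivation: P => ax
Steps: 1


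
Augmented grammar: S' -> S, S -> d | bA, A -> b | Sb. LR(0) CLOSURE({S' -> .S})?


Start: S' -> .S
For each item with dot before a nonterminal B, add B -> .γ for every B-production
Closure: [S' -> .S, S -> .d, S -> .bA]


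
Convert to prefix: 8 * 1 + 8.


left-to-right (same/higher precedence on left): tree is (+ (* 8 1) 8)
Prefix: + * 8 1 8


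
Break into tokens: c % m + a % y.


Scan left to right, longest-match per lexeme
Tokens: ID(c), OP(%), ID(m), OP(+), ID(a), OP(%), ID(y)


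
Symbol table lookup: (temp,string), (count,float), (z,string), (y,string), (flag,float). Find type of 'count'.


Lookup 'count' → type float


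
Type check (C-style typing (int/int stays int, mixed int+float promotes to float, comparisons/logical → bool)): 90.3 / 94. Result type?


Operand types: float / int
Rule: mixed int/float promotes to float; int/int stays int
Result type: float


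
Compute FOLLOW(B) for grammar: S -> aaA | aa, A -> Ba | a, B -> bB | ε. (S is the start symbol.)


$ ∈ FOLLOW(S). For each A -> αBβ: add FIRST(β)\{ε} to FOLLOW(B); if β nullable, add FOLLOW(A).
FOLLOW(B) = {a}


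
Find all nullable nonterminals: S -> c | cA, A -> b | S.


A nonterminal is nullable iff some alternative derives ε (directly, or every symbol in it is nullable)
Nullable: {}


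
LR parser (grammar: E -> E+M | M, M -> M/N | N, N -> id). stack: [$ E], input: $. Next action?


start symbol E on stack, input exhausted
Action: accept


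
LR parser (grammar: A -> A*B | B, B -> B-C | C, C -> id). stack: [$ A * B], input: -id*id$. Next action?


'-' can extend B; shift to build B -> B-C
Action: shift


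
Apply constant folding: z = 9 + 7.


9 + 7 = 16 at compile time
Optimized: z = 16


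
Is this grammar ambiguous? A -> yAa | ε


balanced y^n…a^n: each string has a unique parse
Unambiguous


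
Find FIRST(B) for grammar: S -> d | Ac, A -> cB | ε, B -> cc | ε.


Per alternative of B: FIRST(cc) = {c}; FIRST(ε) = {ε}
FIRST(B) = {c, ε}


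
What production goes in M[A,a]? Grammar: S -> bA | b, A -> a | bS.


For [A, a]: 'a' ∈ FIRST(a)
Entry: A -> a


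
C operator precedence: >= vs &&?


'>=' is relational (level 7); '&&' is logical AND (level 2)
Higher level binds tighter
'>=' has higher precedence than '&&'


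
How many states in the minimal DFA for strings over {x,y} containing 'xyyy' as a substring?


KMP-style automaton: 4 progress states + 1 absorbing accept = 5
Minimal DFA: 5 states


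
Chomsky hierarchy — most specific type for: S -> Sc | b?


Left-linear: every RHS is a terminal or one nonterminal followed by a terminal
Classification: Type 3 (Regular)


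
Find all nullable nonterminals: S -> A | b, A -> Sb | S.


A nonterminal is nullable iff some alternative derives ε (directly, or every symbol in it is nullable)
Nullable: {}


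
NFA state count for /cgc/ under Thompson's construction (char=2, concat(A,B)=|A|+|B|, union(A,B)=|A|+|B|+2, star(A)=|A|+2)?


Syntax tree has 3 char leaf(s), 0 union(s), 0 star(s)
chars contribute 3×2 = 6; each union adds +2; each star adds +2
Total: 6 + 0 + 0 = 6 states


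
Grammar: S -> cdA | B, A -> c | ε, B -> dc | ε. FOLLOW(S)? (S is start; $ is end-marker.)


$ ∈ FOLLOW(S). For each A -> αBβ: add FIRST(β)\{ε} to FOLLOW(B); if β nullable, add FOLLOW(A).
FOLLOW(S) = {$}


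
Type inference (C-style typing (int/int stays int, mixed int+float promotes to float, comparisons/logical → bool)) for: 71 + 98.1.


Operand types: int + float
Rule: mixed int/float promotes to float; int/int stays int
Result type: float


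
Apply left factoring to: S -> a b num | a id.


Common prefix: 'a'
Factored: S -> a S', S' -> b num | id


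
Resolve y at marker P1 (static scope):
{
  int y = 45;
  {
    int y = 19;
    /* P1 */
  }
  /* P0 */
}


y declared in the same block as P1
y = 19


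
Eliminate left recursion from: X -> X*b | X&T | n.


Left-recursive alternatives: X*b, X&T; non-recursive: n
Introduce X': X -> nX', X' -> *bX' | &TX' | ε


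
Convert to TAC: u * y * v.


Break into single-operator statements:
t1 = u * y
t2 = t1 * v


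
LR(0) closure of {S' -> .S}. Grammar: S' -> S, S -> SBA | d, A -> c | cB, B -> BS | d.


Start: S' -> .S
For each item with dot before a nonterminal B, add B -> .γ for every B-production
Closure: [S' -> .S, S -> .SBA, S -> .d]


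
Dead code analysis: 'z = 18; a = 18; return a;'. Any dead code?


z is assigned but never read
Dead: 'z = 18'


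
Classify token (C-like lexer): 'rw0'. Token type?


Pattern: letter/underscore followed by alphanumerics, not a keyword
Type: IDENTIFIER


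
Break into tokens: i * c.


Scan left to right, longest-match per lexeme
Tokens: ID(i), OP(*), ID(c)


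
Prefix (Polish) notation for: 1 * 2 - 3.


left-to-right (same/higher precedence on left): tree is (- (* 1 2) 3)
Prefix: - * 1 2 3


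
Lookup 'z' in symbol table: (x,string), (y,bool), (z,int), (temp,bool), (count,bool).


Lookup 'z' → type int


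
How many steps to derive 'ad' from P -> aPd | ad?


Derivation: P => ad
Steps: 1


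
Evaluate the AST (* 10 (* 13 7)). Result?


Evaluate inner: (* 13 7) = 91
Evaluate root: (* 10 91) = 910
Result: 910


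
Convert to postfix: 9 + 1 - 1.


Left to right (same or higher precedence on left)
Postfix: 9 1 + 1 -


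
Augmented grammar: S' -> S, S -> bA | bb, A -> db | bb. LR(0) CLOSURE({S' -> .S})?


Start: S' -> .S
For each item with dot before a nonterminal B, add B -> .γ for every B-production
Closure: [S' -> .S, S -> .bA, S -> .bb]


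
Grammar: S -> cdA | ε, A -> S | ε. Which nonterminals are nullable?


A nonterminal is nullable iff some alternative derives ε (directly, or every symbol in it is nullable)
Nullable: {A, S}


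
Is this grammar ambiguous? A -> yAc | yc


balanced y^n…c^n: each string has a unique parse
Unambiguous


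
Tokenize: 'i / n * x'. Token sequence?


Scan left to right, longest-match per lexeme
Tokens: ID(i), OP(/), ID(n), OP(*), ID(x)


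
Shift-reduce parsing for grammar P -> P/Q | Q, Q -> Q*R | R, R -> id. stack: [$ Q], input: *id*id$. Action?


shift '*' to continue Q -> Q*R
Action: shift


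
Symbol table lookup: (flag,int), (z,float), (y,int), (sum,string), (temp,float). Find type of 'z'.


Lookup 'z' → type float


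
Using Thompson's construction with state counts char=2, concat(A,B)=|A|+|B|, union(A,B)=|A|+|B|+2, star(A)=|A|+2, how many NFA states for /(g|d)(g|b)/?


Syntax tree has 4 char leaf(s), 2 union(s), 0 star(s)
chars contribute 4×2 = 8; each union adds +2; each star adds +2
Total: 8 + 4 + 0 = 12 states


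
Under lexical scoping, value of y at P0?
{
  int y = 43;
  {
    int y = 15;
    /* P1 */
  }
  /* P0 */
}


y declared in the same block as P0
y = 43


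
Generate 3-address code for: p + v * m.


Break into single-operator statements:
t1 = v * m
t2 = p + t1


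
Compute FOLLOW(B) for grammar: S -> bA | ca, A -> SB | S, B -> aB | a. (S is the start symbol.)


$ ∈ FOLLOW(S). For each A -> αBβ: add FIRST(β)\{ε} to FOLLOW(B); if β nullable, add FOLLOW(A).
FOLLOW(B) = {$, a}


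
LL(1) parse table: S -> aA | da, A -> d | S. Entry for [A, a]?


For [A, a]: 'a' ∈ FIRST(S)
Entry: A -> S


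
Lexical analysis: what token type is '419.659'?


Pattern: digits with a decimal point
Type: FLOAT_LITERAL


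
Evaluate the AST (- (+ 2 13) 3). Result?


Evaluate inner: (+ 2 13) = 15
Evaluate root: (- 15 3) = 12
Result: 12


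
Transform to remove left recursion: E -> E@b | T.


Left-recursive alternatives: E@b; non-recursive: T
Introduce E': E -> TE', E' -> @bE' | ε


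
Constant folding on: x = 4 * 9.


4 * 9 = 36 at compile time
Optimized: x = 36


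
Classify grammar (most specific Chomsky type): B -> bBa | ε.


Single nonterminal LHS, but b^n a^n is not regular
Classification: Type 2 (Context-Free)


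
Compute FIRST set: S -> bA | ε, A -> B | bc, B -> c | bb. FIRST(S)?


Per alternative of S: FIRST(bA) = {b}; FIRST(ε) = {ε}
FIRST(S) = {b, ε}


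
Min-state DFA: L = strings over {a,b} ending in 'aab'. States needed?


Track the longest suffix of input matching a prefix of 'aab': 4 classes (prefixes of length 0..3)
Minimal DFA: 4 states


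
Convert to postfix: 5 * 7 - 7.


Left to right (same or higher precedence on left)
Postfix: 5 7 * 7 -


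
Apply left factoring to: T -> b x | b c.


Common prefix: 'b'
Factored: T -> b T', T' -> x | c


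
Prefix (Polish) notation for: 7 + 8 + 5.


left-to-right (same/higher precedence on left): tree is (+ (+ 7 8) 5)
Prefix: + + 7 8 5


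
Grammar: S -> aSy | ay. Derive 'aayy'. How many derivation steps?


Derivation: S => aSy => aayy
Steps: 2


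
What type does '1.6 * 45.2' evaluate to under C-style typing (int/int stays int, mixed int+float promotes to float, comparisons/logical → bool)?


Operand types: float * float
Rule: mixed int/float promotes to float; int/int stays int
Result type: float


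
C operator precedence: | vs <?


'<' is relational (level 7); '|' is bitwise OR (level 3)
Higher level binds tighter
'<' has higher precedence than '|'


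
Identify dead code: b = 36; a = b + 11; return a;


b is read by a's definition; a is returned
No dead code


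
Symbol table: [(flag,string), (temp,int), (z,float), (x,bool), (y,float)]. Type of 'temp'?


Lookup 'temp' → type int


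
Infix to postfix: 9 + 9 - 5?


Left to right (same or higher precedence on left)
Postfix: 9 9 + 5 -


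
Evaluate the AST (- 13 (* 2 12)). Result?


Evaluate inner: (* 2 12) = 24
Evaluate root: (- 13 24) = -11
Result: -11


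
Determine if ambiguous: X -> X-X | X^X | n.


'n-n^n' has two parse trees (no precedence encoded between - and ^)
Ambiguous


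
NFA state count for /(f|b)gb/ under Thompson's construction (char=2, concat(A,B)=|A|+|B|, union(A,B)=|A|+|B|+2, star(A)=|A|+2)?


Syntax tree has 4 char leaf(s), 1 union(s), 0 star(s)
chars contribute 4×2 = 8; each union adds +2; each star adds +2
Total: 8 + 2 + 0 = 10 states


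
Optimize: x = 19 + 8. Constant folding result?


19 + 8 = 27 at compile time
Optimized: x = 27


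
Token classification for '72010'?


Pattern: digits only
Type: INTEGER_LITERAL


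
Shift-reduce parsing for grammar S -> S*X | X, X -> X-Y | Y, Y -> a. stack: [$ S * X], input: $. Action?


handle 'S*X' on top; lookahead ∈ FOLLOW(S) = {*, $}
Action: reduce (S -> S*X)


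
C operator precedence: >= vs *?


'*' is multiplicative (level 10); '>=' is relational (level 7)
Higher level binds tighter
'*' has higher precedence than '>='


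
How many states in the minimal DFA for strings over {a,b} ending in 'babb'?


Track the longest suffix of input matching a prefix of 'babb': 5 classes (prefixes of length 0..4)
Minimal DFA: 5 states


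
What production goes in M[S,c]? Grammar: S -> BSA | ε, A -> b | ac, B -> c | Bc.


For [S, c]: 'c' ∈ FIRST(BSA)
Entry: S -> BSA


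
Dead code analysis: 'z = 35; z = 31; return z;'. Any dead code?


first assignment to z is overwritten before any read
Dead: 'z = 35'


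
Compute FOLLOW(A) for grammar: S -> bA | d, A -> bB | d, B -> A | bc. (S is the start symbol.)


$ ∈ FOLLOW(S). For each A -> αBβ: add FIRST(β)\{ε} to FOLLOW(B); if β nullable, add FOLLOW(A).
FOLLOW(A) = {$}


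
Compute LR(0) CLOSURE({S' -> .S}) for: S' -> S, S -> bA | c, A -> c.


Start: S' -> .S
For each item with dot before a nonterminal B, add B -> .γ for every B-production
Closure: [S' -> .S, S -> .bA, S -> .c]


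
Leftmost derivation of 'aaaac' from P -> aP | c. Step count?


Derivation: P => aP => aaP => aaaP => aaaaP => aaaac
Steps: 5


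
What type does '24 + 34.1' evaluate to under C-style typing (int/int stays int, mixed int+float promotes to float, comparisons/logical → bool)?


Operand types: int + float
Rule: mixed int/float promotes to float; int/int stays int
Result type: float


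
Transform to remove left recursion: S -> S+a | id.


Left-recursive alternatives: S+a; non-recursive: id
Introduce S': S -> idS', S' -> +aS' | ε


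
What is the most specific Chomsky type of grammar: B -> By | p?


Left-linear: every RHS is a terminal or one nonterminal followed by a terminal
Classification: Type 3 (Regular)


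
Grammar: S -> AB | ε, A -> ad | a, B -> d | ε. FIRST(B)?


Per alternative of B: FIRST(d) = {d}; FIRST(ε) = {ε}
FIRST(B) = {d, ε}


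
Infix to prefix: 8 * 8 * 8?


left-to-right (same/higher precedence on left): tree is (* (* 8 8) 8)
Prefix: * * 8 8 8


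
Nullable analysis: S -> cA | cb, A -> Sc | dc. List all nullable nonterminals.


A nonterminal is nullable iff some alternative derives ε (directly, or every symbol in it is nullable)
Nullable: {}


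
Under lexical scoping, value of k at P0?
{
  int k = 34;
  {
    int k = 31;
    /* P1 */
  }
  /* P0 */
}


k declared in the same block as P0
k = 34


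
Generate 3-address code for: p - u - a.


Break into single-operator statements:
t1 = p - u
t2 = t1 - a


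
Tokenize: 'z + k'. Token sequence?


Scan left to right, longest-match per lexeme
Tokens: ID(z), OP(+), ID(k)


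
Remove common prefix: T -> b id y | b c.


Common prefix: 'b'
Factored: T -> b T', T' -> id y | c


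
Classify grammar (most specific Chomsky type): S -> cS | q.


Right-linear: every RHS is a terminal or a terminal followed by one nonterminal
Classification: Type 3 (Regular)


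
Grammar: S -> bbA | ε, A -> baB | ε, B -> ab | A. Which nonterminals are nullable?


A nonterminal is nullable iff some alternative derives ε (directly, or every symbol in it is nullable)
Nullable: {A, B, S}


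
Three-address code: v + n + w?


Break into single-operator statements:
t1 = v + n
t2 = t1 + w


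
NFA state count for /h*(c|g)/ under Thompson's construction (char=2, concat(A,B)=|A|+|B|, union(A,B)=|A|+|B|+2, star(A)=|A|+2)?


Syntax tree has 3 char leaf(s), 1 union(s), 1 star(s)
chars contribute 3×2 = 6; each union adds +2; each star adds +2
Total: 6 + 2 + 2 = 10 states


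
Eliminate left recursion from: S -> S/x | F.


Left-recursive alternatives: S/x; non-recursive: F
Introduce S': S -> FS', S' -> /xS' | ε


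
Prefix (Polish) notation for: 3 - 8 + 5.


left-to-right (same/higher precedence on left): tree is (+ (- 3 8) 5)
Prefix: + - 3 8 5


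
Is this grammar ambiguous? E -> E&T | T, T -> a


precedence layered via separate nonterminal T: deterministic
Unambiguous


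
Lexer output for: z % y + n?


Scan left to right, longest-match per lexeme
Tokens: ID(z), OP(%), ID(y), OP(+), ID(n)


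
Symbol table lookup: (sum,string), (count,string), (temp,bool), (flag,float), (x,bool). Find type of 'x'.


Lookup 'x' → type bool


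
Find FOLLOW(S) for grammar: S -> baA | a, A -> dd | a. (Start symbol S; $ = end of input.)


$ ∈ FOLLOW(S). For each A -> αBβ: add FIRST(β)\{ε} to FOLLOW(B); if β nullable, add FOLLOW(A).
FOLLOW(S) = {$}


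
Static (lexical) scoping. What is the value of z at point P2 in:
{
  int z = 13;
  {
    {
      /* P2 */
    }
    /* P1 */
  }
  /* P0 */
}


P2's block does not declare z; resolves to the enclosing declaration at depth 0
z = 13


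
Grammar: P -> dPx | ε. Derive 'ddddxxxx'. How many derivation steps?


Derivation: P => dPx => ddPxx => dddPxxx => ddddPxxxx => ddddxxxx
Steps: 5


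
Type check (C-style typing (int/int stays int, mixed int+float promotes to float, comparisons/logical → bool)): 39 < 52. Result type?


Operand types: int < int
Rule: comparison yields bool
Result type: bool


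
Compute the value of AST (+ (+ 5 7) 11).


Evaluate inner: (+ 5 7) = 12
Evaluate root: (+ 12 11) = 23
Result: 23


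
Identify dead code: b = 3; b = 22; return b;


first assignment to b is overwritten before any read
Dead: 'b = 3'


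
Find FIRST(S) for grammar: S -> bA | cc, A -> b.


Per alternative of S: FIRST(bA) = {b}; FIRST(cc) = {c}
FIRST(S) = {b, c}


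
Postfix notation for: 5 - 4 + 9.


Left to right (same or higher precedence on left)
Postfix: 5 4 - 9 +


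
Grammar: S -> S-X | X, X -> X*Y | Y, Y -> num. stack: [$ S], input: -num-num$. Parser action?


shift '-' to continue S -> S-X
Action: shift


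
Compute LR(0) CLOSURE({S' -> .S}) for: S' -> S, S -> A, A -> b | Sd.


Start: S' -> .S
For each item with dot before a nonterminal B, add B -> .γ for every B-production
Closure: [S' -> .S, S -> .A, A -> .b, A -> .Sd]


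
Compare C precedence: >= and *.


'*' is multiplicative (level 10); '>=' is relational (level 7)
Higher level binds tighter
'*' has higher precedence than '>='


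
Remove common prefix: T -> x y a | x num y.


Common prefix: 'x'
Factored: T -> x T', T' -> y a | num y


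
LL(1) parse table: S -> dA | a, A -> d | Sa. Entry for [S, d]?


For [S, d]: 'd' ∈ FIRST(dA)
Entry: S -> dA


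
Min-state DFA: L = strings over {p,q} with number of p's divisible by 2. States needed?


Track (count of p) mod 2: states 0..1, accept at 0
Minimal DFA: 2 states


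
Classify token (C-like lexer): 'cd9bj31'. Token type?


Pattern: letter/underscore followed by alphanumerics, not a keyword
Type: IDENTIFIER


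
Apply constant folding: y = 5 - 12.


5 - 12 = -7 at compile time
Optimized: y = -7


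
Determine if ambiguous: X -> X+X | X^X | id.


'id+id^id' has two parse trees (no precedence encoded between + and ^)
Ambiguous


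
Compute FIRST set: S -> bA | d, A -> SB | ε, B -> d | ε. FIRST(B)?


Per alternative of B: FIRST(d) = {d}; FIRST(ε) = {ε}
FIRST(B) = {d, ε}


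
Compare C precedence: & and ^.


'&' is bitwise AND (level 5); '^' is bitwise XOR (level 4)
Higher level binds tighter
'&' has higher precedence than '^'


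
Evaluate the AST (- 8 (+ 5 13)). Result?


Evaluate inner: (+ 5 13) = 18
Evaluate root: (- 8 18) = -10
Result: -10


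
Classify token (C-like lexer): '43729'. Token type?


Pattern: digits only
Type: INTEGER_LITERAL


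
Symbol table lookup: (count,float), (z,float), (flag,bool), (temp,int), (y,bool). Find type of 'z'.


Lookup 'z' → type float


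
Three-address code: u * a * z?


Break into single-operator statements:
t1 = u * a
t2 = t1 * z


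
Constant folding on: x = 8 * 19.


8 * 19 = 152 at compile time
Optimized: x = 152


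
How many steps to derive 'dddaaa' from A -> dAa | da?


Derivation: A => dAa => ddAaa => dddaaa
Steps: 3


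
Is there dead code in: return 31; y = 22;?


statement follows a return and is unreachable
Dead: 'y = 22'


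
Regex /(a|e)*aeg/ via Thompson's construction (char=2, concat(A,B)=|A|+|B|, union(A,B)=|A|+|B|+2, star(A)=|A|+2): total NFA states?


Syntax tree has 5 char leaf(s), 1 union(s), 1 star(s)
chars contribute 5×2 = 10; each union adds +2; each star adds +2
Total: 10 + 2 + 2 = 14 states


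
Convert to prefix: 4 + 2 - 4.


left-to-right (same/higher precedence on left): tree is (- (+ 4 2) 4)
Prefix: - + 4 2 4


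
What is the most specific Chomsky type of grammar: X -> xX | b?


Right-linear: every RHS is a terminal or a terminal followed by one nonterminal
Classification: Type 3 (Regular)


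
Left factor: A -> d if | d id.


Common prefix: 'd'
Factored: A -> d A', A' -> if | id


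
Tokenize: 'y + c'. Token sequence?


Scan left to right, longest-match per lexeme
Tokens: ID(y), OP(+), ID(c)


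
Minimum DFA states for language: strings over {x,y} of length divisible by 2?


Track length mod 2: states 0..1, accept at 0
Minimal DFA: 2 states


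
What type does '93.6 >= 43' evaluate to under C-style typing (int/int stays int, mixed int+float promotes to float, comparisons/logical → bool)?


Operand types: float >= int
Rule: comparison yields bool
Result type: bool


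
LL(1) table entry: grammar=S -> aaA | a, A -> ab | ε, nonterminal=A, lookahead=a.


For [A, a]: 'a' ∈ FIRST(ab)
Entry: A -> ab


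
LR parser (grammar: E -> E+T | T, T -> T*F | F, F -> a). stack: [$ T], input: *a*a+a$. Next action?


shift '*' to continue T -> T*F
Action: shift


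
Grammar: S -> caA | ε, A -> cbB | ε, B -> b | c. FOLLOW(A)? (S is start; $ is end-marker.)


$ ∈ FOLLOW(S). For each A -> αBβ: add FIRST(β)\{ε} to FOLLOW(B); if β nullable, add FOLLOW(A).
FOLLOW(A) = {$}


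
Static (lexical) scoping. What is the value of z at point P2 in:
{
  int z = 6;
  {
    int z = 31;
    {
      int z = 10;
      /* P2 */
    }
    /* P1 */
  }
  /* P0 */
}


z declared in the same block as P2
z = 10


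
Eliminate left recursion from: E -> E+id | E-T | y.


Left-recursive alternatives: E+id, E-T; non-recursive: y
Introduce E': E -> yE', E' -> +idE' | -TE' | ε


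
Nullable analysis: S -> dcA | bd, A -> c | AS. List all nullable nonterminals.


A nonterminal is nullable iff some alternative derives ε (directly, or every symbol in it is nullable)
Nullable: {}


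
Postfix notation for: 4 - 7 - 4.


Left to right (same or higher precedence on left)
Postfix: 4 7 - 4 -


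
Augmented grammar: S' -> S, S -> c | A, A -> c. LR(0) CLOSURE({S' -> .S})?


Start: S' -> .S
For each item with dot before a nonterminal B, add B -> .γ for every B-production
Closure: [S' -> .S, S -> .c, S -> .A, A -> .c]


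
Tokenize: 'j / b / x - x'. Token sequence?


Scan left to right, longest-match per lexeme
Tokens: ID(j), OP(/), ID(b), OP(/), ID(x), OP(-), ID(x)


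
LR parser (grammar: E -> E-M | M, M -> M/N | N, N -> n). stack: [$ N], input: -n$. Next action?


'N' (not preceded by M/) is the handle for M -> N
Action: reduce (M -> N)


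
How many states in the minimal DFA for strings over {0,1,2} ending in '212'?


Track the longest suffix of input matching a prefix of '212': 4 classes (prefixes of length 0..3)
Minimal DFA: 4 states


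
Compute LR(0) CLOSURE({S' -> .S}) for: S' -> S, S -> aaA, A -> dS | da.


Start: S' -> .S
For each item with dot before a nonterminal B, add B -> .γ for every B-production
Closure: [S' -> .S, S -> .aaA]


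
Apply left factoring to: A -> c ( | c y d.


Common prefix: 'c'
Factored: A -> c A', A' -> ( | y d


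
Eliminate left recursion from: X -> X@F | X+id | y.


Left-recursive alternatives: X@F, X+id; non-recursive: y
Introduce X': X -> yX', X' -> @FX' | +idX' | ε


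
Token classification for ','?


Pattern: delimiter/punctuation
Type: PUNCTUATION


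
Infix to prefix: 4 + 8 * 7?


'*' binds tighter: tree is (+ 4 (* 8 7))
Prefix: + 4 * 8 7


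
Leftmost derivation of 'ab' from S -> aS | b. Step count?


Derivation: S => aS => ab
Steps: 2


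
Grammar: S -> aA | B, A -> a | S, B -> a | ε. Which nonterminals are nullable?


A nonterminal is nullable iff some alternative derives ε (directly, or every symbol in it is nullable)
Nullable: {A, B, S}


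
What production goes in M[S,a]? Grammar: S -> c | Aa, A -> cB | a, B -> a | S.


For [S, a]: 'a' ∈ FIRST(Aa)
Entry: S -> Aa


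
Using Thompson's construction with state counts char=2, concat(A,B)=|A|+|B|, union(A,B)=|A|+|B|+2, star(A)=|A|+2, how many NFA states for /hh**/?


Syntax tree has 2 char leaf(s), 0 union(s), 2 star(s)
chars contribute 2×2 = 4; each union adds +2; each star adds +2
Total: 4 + 0 + 4 = 8 states


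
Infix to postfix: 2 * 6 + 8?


Left to right (same or higher precedence on left)
Postfix: 2 6 * 8 +


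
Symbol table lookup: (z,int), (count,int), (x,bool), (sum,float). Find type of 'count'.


Lookup 'count' → type int


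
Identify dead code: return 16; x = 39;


statement follows a return and is unreachable
Dead: 'x = 39'


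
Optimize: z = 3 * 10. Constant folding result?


3 * 10 = 30 at compile time
Optimized: z = 30


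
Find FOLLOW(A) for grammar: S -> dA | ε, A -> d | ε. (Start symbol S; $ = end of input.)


$ ∈ FOLLOW(S). For each A -> αBβ: add FIRST(β)\{ε} to FOLLOW(B); if β nullable, add FOLLOW(A).
FOLLOW(A) = {$}


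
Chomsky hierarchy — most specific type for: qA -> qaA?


LHS has context (more than one symbol) and |LHS| ≤ |RHS|
Classification: Type 1 (Context-Sensitive)


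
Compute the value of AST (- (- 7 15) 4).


Evaluate inner: (- 7 15) = -8
Evaluate root: (- -8 4) = -12
Result: -12


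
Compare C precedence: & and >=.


'>=' is relational (level 7); '&' is bitwise AND (level 5)
Higher level binds tighter
'>=' has higher precedence than '&'


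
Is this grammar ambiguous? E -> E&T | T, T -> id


precedence layered via separate nonterminal T: deterministic
Unambiguous


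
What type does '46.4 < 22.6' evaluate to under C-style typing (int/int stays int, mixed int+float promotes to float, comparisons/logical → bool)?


Operand types: float < float
Rule: comparison yields bool
Result type: bool


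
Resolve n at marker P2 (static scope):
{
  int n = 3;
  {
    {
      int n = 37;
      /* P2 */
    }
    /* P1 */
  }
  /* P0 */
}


n declared in the same block as P2
n = 37


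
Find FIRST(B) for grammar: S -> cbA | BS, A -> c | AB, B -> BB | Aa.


Per alternative of B: FIRST(BB) = {c}; FIRST(Aa) = {c}
FIRST(B) = {c}


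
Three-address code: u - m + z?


Break into single-operator statements:
t1 = u - m
t2 = t1 + z


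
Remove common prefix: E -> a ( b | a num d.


Common prefix: 'a'
Factored: E -> a E', E' -> ( b | num d


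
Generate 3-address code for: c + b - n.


Break into single-operator statements:
t1 = c + b
t2 = t1 - n


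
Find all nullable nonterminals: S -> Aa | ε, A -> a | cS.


A nonterminal is nullable iff some alternative derives ε (directly, or every symbol in it is nullable)
Nullable: {S}


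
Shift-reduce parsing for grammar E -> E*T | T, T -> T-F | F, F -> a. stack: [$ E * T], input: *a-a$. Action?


handle 'E*T' on top; lookahead ∈ FOLLOW(E) = {*, $}
Action: reduce (E -> E*T)


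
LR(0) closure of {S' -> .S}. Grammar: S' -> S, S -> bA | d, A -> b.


Start: S' -> .S
For each item with dot before a nonterminal B, add B -> .γ for every B-production
Closure: [S' -> .S, S -> .bA, S -> .d]


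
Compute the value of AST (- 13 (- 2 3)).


Evaluate inner: (- 2 3) = -1
Evaluate root: (- 13 -1) = 14
Result: 14
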